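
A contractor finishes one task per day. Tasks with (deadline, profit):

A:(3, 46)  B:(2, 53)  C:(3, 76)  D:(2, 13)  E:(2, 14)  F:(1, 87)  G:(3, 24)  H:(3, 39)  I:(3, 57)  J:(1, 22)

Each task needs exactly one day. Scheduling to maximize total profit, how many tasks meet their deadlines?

Sort by profit descending; place each in the latest free slot ≤ its deadline.
Profit order: F=87 C=76 I=57 B=53 A=46 H=39 G=24 J=22 E=14 D=13
Assign: F→slot 1, C→slot 3, I→slot 2, B skipped, A skipped, H skipped, G skipped, J skipped, E skipped, D skipped.
Slots: [1:F] [2:I] [3:C]
3 of 10 scheduled.

3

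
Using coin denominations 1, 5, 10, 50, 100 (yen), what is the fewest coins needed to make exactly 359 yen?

9

359 − 3×100→59 − 1×50→9 − 1×5→4 − 4×1→0
Total coins = 3 + 1 + 1 + 4 = 9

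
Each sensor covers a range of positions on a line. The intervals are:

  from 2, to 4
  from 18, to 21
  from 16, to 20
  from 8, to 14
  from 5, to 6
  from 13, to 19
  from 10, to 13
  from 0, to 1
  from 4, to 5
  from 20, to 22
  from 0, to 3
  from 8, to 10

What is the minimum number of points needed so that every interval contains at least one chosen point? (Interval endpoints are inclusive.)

6

Process intervals by earliest right end; each time one isn't hit yet, stab at its right endpoint.
By right end: [0,1]  [0,3]  [2,4]  [4,5]  [5,6]  [8,10]  [10,13]  [8,14]  [13,19]  [16,20]  [18,21]  [20,22]
[0,1] uncovered → point at 1; [2,4] uncovered → point at 4; [5,6] uncovered → point at 6; [8,10] uncovered → point at 10; [13,19] uncovered → point at 19; [20,22] uncovered → point at 22.
Points: 1, 4, 6, 10, 19, 22 (6 total).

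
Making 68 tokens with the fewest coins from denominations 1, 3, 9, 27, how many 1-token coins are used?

68 = 2×27 + 1×9 + 1×3 + 2×1
Count of 1: 2

2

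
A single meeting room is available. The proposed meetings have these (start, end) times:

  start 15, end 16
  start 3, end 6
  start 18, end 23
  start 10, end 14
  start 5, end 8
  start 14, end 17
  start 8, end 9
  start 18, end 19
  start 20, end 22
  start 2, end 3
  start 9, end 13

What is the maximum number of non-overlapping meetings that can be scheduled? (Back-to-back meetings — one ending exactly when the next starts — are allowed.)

7

By end time: (2,3), (3,6), (5,8), (8,9), (9,13), (10,14), (15,16), (14,17), (18,19), (20,22), (18,23).
Pick (2,3); next start ≥ 3 → (3,6); next start ≥ 6 → (8,9); next start ≥ 9 → (9,13); next start ≥ 13 → (15,16); next start ≥ 16 → (18,19); next start ≥ 19 → (20,22).
Selected 7 meetings.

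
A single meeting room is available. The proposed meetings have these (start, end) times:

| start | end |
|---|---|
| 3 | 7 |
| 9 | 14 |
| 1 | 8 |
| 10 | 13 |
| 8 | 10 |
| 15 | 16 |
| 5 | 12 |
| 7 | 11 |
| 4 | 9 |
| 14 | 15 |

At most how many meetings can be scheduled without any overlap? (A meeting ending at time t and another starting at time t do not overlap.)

By end time: (3,7), (1,8), (4,9), (8,10), (7,11), (5,12), (10,13), (9,14), (14,15), (15,16).
Pick (3,7); next start ≥ 7 → (8,10); next start ≥ 10 → (10,13); next start ≥ 13 → (14,15); next start ≥ 15 → (15,16).
Selected 5 meetings.

5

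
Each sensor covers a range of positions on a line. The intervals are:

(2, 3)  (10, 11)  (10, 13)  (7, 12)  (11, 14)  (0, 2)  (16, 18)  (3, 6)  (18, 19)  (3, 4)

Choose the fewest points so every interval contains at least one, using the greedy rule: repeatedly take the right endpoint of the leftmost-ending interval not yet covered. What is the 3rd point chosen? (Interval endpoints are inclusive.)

11

Sort by right endpoint; whenever an interval is uncovered, place a point at its right end.
By right end: [0,2]  [2,3]  [3,4]  [3,6]  [10,11]  [7,12]  [10,13]  [11,14]  [16,18]  [18,19]
[0,2] uncovered → point at 2; [3,4] uncovered → point at 4; [10,11] uncovered → point at 11; [16,18] uncovered → point at 18.
Points: 2, 4, 11, 18 (4 total).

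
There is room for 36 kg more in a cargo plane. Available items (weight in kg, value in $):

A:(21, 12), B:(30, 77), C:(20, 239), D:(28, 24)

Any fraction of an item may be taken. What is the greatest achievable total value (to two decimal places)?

280.07

Greedy by value/weight ratio, highest first.
Order: C (239/20=11.95) > B (77/30=2.57) > D (24/28=0.86) > A (12/21=0.57)
Fill: take C (20 @ 239) → take 16/30 of B → 41.07; 36/36 used.
Total value = 280.07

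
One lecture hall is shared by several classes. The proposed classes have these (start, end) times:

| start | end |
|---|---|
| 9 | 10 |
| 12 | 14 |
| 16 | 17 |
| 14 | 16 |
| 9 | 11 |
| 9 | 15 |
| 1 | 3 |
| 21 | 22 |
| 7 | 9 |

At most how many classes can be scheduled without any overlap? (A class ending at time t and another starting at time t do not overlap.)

7

Sort by end time and greedily take each interval whose start is ≥ the last chosen end.
Sorted by end: (1,3)  (7,9)  (9,10)  (9,11)  (12,14)  (9,15)  (14,16)  (16,17)  (21,22)
take (1,3); take (7,9); take (9,10); skip (9,11); take (12,14); skip (9,15); take (14,16); take (16,17); take (21,22).
Selected 7 classes.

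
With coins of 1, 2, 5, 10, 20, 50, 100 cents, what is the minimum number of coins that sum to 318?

7

Use the largest denomination that fits, subtract, and repeat.
318 − 3×100→18 − 1×10→8 − 1×5→3 − 1×2→1 − 1×1→0
Total coins = 3 + 1 + 1 + 1 + 1 = 7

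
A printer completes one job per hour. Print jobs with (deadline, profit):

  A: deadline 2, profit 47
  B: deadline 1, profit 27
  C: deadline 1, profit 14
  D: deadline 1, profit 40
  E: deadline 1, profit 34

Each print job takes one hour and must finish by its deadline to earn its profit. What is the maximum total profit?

87

By profit: A(d2,47), D(d1,40), E(d1,34), B(d1,27), C(d1,14)
A→slot 2; D→slot 1; E skipped; B skipped; C skipped.
Profit = 40 + 47 = 87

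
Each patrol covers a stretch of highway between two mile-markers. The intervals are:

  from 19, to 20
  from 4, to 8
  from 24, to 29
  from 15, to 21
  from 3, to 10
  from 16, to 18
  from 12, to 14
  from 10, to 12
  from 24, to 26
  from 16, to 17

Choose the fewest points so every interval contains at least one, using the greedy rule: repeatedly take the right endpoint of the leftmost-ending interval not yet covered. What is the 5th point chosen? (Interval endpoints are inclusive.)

26

Sort by right endpoint; whenever an interval is uncovered, place a point at its right end.
Sorted: [4,8] [3,10] [10,12] [12,14] [16,17] [16,18] [19,20] [15,21] [24,26] [24,29]
{[4,8],[3,10]} hit by 8; {[10,12],[12,14]} hit by 12; {[16,17],[16,18]} hit by 17; {[19,20],[15,21]} hit by 20; {[24,26],[24,29]} hit by 26.
Points: 8, 12, 17, 20, 26 (5 total).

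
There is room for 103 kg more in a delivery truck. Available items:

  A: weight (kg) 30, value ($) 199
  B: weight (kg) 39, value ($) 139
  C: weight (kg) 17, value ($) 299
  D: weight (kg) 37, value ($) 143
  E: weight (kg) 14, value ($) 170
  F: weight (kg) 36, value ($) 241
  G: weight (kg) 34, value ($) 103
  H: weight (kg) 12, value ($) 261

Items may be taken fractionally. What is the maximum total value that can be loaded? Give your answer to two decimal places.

Sort by value per unit weight and fill in that order.
Order: H (261/12=21.75) > C (299/17=17.59) > E (170/14=12.14) > F (241/36=6.69) > A (199/30=6.63) > D (143/37=3.86) > B (139/39=3.56) > G (103/34=3.03)
Fill: take H (12 @ 261) → take C (17 @ 299) → take E (14 @ 170) → take F (36 @ 241) → take 24/30 of A → 159.20; 103/103 used.
Total value = 1130.20

1130.20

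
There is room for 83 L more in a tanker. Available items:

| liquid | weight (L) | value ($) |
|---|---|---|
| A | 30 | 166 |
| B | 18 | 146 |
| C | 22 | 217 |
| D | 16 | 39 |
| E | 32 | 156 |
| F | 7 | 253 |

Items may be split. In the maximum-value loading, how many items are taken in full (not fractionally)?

4

Sort by value per unit weight and fill in that order.
Ratios (sorted): F 36.14, C 9.86, B 8.11, A 5.53, E 4.88, D 2.44
take F (7 @ 253); take C (22 @ 217); take B (18 @ 146); take A (30 @ 166); take 6/32 of E → 29.25. Capacity used 83/83.
4 item(s) taken whole; one partial (take 6/32 of E).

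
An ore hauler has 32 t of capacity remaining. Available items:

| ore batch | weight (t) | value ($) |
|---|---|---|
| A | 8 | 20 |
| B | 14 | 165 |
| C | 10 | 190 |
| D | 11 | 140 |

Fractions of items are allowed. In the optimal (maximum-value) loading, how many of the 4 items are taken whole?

2

Order: C (190/10=19.00) > D (140/11=12.73) > B (165/14=11.79) > A (20/8=2.50)
Fill: take C (10 @ 190) → take D (11 @ 140) → take 11/14 of B → 129.64; 32/32 used.
2 item(s) taken whole; one partial (take 11/14 of B).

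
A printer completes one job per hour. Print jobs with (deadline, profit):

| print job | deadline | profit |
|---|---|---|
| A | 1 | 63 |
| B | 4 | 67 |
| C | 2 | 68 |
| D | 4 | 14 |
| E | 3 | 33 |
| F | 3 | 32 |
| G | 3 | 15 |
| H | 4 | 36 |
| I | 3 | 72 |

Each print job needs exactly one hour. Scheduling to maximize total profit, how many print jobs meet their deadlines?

Profit order: I=72 C=68 B=67 A=63 H=36 E=33 F=32 G=15 D=14
Assign: I→slot 3, C→slot 2, B→slot 4, A→slot 1, H skipped, E skipped, F skipped, G skipped, D skipped.
Slots: [1:A] [2:C] [3:I] [4:B]
4 of 9 scheduled.

4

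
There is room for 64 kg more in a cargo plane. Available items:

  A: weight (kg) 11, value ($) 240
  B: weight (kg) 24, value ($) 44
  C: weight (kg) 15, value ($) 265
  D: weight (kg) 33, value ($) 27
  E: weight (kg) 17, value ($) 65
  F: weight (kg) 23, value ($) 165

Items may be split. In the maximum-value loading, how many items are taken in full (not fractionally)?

3

Order: A (240/11=21.82) > C (265/15=17.67) > F (165/23=7.17) > E (65/17=3.82) > B (44/24=1.83) > D (27/33=0.82)
Fill: take A (11 @ 240) → take C (15 @ 265) → take F (23 @ 165) → take 15/17 of E → 57.35; 64/64 used.
3 item(s) taken whole; one partial (take 15/17 of E).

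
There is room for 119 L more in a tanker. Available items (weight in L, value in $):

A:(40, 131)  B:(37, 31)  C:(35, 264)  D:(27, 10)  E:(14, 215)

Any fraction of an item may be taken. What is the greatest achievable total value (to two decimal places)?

Ratios (sorted): E 15.36, C 7.54, A 3.27, B 0.84, D 0.37
take E (14 @ 215); take C (35 @ 264); take A (40 @ 131); take 30/37 of B → 25.14. Capacity used 119/119.
Total value = 635.14

635.14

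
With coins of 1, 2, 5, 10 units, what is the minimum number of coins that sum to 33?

5

Use the largest denomination that fits, subtract, and repeat.
33 = 3×10 + 1×2 + 1×1
Total coins = 3 + 1 + 1 = 5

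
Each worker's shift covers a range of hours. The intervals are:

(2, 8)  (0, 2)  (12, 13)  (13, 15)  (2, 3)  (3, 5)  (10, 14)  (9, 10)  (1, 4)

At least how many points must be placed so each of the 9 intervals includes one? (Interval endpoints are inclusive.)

Sort by right endpoint; whenever an interval is uncovered, place a point at its right end.
By right end: [0,2]  [2,3]  [1,4]  [3,5]  [2,8]  [9,10]  [12,13]  [10,14]  [13,15]
[0,2] uncovered → point at 2; [3,5] uncovered → point at 5; [9,10] uncovered → point at 10; [12,13] uncovered → point at 13.
Points: 2, 5, 10, 13 (4 total).

4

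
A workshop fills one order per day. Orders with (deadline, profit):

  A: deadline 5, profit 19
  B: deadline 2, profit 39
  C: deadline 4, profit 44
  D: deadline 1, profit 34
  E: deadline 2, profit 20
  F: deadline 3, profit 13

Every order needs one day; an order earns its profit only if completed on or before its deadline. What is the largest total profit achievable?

149

Sort by profit descending; place each in the latest free slot ≤ its deadline.
By profit: C(d4,44), B(d2,39), D(d1,34), E(d2,20), A(d5,19), F(d3,13)
C→slot 4; B→slot 2; D→slot 1; E skipped; A→slot 5; F→slot 3.
Profit = 34 + 39 + 13 + 44 + 19 = 149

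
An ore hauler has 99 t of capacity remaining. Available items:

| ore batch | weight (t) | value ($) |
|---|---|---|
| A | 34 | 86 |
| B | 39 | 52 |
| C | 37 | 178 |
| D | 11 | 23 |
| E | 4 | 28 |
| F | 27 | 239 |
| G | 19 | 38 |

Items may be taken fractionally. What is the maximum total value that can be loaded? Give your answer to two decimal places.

Ratios (sorted): F 8.85, E 7.00, C 4.81, A 2.53, D 2.09, G 2.00, B 1.33
take F (27 @ 239); take E (4 @ 28); take C (37 @ 178); take 31/34 of A → 78.41. Capacity used 99/99.
Total value = 523.41

523.41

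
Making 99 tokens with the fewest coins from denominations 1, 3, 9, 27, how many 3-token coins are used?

Use the largest denomination that fits, subtract, and repeat.
99 = 3×27 + 2×9
Count of 3: 0

0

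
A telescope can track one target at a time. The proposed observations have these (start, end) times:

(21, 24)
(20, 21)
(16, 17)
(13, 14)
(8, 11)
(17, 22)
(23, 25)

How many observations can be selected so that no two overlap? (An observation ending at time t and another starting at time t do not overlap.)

5

Order by finish time; keep every interval that doesn't clash with the previous kept one.
Sorted by end: (8,11)  (13,14)  (16,17)  (20,21)  (17,22)  (21,24)  (23,25)
take (8,11); take (13,14); take (16,17); take (20,21); take (21,24); skip (23,25).
Selected 5 observations.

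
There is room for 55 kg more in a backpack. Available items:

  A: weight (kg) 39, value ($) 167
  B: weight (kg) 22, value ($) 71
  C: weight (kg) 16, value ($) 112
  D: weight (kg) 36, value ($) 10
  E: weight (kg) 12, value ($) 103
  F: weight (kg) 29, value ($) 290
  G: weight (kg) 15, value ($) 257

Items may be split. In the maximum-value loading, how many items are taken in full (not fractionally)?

2

Sort by value per unit weight and fill in that order.
Order: G (257/15=17.13) > F (290/29=10.00) > E (103/12=8.58) > C (112/16=7.00) > A (167/39=4.28) > B (71/22=3.23) > D (10/36=0.28)
Fill: take G (15 @ 257) → take F (29 @ 290) → take 11/12 of E → 94.42; 55/55 used.
2 item(s) taken whole; one partial (take 11/12 of E).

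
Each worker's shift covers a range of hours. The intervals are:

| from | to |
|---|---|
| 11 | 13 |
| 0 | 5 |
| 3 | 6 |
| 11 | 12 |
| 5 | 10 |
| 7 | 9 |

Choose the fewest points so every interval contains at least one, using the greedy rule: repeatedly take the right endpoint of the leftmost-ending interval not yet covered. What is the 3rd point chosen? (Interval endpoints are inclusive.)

Sort by right endpoint; whenever an interval is uncovered, place a point at its right end.
By right end: [0,5]  [3,6]  [7,9]  [5,10]  [11,12]  [11,13]
[0,5] uncovered → point at 5; [7,9] uncovered → point at 9; [11,12] uncovered → point at 12.
Points: 5, 9, 12 (3 total).

12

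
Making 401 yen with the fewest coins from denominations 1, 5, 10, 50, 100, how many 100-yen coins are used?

4

401 = 4×100 + 1×1
Count of 100: 4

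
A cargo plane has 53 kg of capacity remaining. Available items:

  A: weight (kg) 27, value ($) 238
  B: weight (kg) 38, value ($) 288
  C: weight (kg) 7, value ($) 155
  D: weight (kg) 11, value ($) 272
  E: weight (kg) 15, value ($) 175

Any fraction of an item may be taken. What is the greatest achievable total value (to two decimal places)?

778.30

Sort by value per unit weight and fill in that order.
Ratios (sorted): D 24.73, C 22.14, E 11.67, A 8.81, B 7.58
take D (11 @ 272); take C (7 @ 155); take E (15 @ 175); take 20/27 of A → 176.30. Capacity used 53/53.
Total value = 778.30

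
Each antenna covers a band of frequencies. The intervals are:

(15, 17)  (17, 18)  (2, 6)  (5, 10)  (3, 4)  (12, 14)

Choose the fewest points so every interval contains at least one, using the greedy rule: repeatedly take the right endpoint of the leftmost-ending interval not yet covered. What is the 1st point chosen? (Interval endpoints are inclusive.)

Sorted: [3,4] [2,6] [5,10] [12,14] [15,17] [17,18]
{[3,4],[2,6]} hit by 4; {[5,10]} hit by 10; {[12,14]} hit by 14; {[15,17],[17,18]} hit by 17.
Points: 4, 10, 14, 17 (4 total).

4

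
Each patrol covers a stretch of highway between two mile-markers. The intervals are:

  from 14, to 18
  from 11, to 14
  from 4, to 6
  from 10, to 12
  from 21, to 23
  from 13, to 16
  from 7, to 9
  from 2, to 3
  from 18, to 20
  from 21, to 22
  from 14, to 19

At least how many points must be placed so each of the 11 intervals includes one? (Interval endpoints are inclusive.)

7

Process intervals by earliest right end; each time one isn't hit yet, stab at its right endpoint.
Sorted: [2,3] [4,6] [7,9] [10,12] [11,14] [13,16] [14,18] [14,19] [18,20] [21,22] [21,23]
{[2,3]} hit by 3; {[4,6]} hit by 6; {[7,9]} hit by 9; {[10,12],[11,14]} hit by 12; {[13,16],[14,18],[14,19]} hit by 16; {[18,20]} hit by 20; {[21,22],[21,23]} hit by 22.
Points: 3, 6, 9, 12, 16, 20, 22 (7 total).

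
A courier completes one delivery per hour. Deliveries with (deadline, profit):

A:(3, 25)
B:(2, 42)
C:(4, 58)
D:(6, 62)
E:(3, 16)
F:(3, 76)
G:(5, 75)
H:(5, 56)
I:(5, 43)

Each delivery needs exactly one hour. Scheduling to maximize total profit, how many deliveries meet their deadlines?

Take jobs in profit order; each goes to the latest open slot no later than its deadline.
Profit order: F=76 G=75 D=62 C=58 H=56 I=43 B=42 A=25 E=16
Assign: F→slot 3, G→slot 5, D→slot 6, C→slot 4, H→slot 2, I→slot 1, B skipped, A skipped, E skipped.
Slots: [1:I] [2:H] [3:F] [4:C] [5:G] [6:D]
6 of 9 scheduled.

6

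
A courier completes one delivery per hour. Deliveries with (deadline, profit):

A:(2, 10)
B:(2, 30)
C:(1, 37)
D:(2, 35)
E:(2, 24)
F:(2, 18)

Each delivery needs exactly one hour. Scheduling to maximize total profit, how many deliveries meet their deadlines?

2

Profit order: C=37 D=35 B=30 E=24 F=18 A=10
Assign: C→slot 1, D→slot 2, B skipped, E skipped, F skipped, A skipped.
Slots: [1:C] [2:D]
2 of 6 scheduled.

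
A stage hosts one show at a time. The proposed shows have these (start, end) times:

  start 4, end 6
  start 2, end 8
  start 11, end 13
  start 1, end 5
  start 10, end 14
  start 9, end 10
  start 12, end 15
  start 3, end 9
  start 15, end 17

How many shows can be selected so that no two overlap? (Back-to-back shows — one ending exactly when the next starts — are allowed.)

By end time: (1,5), (4,6), (2,8), (3,9), (9,10), (11,13), (10,14), (12,15), (15,17).
Pick (1,5); next start ≥ 5 → (9,10); next start ≥ 10 → (11,13); next start ≥ 13 → (15,17).
Selected 4 shows.

4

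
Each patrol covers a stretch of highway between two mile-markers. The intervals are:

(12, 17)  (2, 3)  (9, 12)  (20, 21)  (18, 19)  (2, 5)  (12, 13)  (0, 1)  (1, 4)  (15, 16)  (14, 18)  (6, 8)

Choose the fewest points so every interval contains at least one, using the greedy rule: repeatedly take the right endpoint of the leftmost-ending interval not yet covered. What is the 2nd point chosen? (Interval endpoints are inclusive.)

Sort by right endpoint; whenever an interval is uncovered, place a point at its right end.
By right end: [0,1]  [2,3]  [1,4]  [2,5]  [6,8]  [9,12]  [12,13]  [15,16]  [12,17]  [14,18]  [18,19]  [20,21]
[0,1] uncovered → point at 1; [2,3] uncovered → point at 3; [6,8] uncovered → point at 8; [9,12] uncovered → point at 12; [15,16] uncovered → point at 16; [18,19] uncovered → point at 19; [20,21] uncovered → point at 21.
Points: 1, 3, 8, 12, 16, 19, 21 (7 total).

3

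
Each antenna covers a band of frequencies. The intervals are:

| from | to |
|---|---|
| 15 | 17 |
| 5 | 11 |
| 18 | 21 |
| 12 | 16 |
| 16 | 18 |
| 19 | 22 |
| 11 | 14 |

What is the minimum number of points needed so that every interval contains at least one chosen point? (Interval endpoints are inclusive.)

3

Sorted: [5,11] [11,14] [12,16] [15,17] [16,18] [18,21] [19,22]
{[5,11],[11,14]} hit by 11; {[12,16],[15,17],[16,18]} hit by 16; {[18,21],[19,22]} hit by 21.
Points: 11, 16, 21 (3 total).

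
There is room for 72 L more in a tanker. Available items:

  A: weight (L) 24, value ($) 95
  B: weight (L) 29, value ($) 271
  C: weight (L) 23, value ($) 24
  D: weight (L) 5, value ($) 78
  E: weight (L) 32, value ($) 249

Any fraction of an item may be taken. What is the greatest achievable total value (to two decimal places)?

621.75

Sort by value per unit weight and fill in that order.
Order: D (78/5=15.60) > B (271/29=9.34) > E (249/32=7.78) > A (95/24=3.96) > C (24/23=1.04)
Fill: take D (5 @ 78) → take B (29 @ 271) → take E (32 @ 249) → take 6/24 of A → 23.75; 72/72 used.
Total value = 621.75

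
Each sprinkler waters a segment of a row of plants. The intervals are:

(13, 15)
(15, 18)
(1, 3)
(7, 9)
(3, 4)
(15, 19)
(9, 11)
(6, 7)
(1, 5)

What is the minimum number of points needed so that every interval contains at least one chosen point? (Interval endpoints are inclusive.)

Sorted: [1,3] [3,4] [1,5] [6,7] [7,9] [9,11] [13,15] [15,18] [15,19]
{[1,3],[3,4],[1,5]} hit by 3; {[6,7],[7,9]} hit by 7; {[9,11]} hit by 11; {[13,15],[15,18],[15,19]} hit by 15.
Points: 3, 7, 11, 15 (4 total).

4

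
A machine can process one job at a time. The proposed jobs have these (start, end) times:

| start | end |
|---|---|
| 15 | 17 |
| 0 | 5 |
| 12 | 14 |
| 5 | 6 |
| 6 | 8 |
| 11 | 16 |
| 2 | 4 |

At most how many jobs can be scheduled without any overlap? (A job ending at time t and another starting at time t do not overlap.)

Order by finish time; keep every interval that doesn't clash with the previous kept one.
By end time: (2,4), (0,5), (5,6), (6,8), (12,14), (11,16), (15,17).
Pick (2,4); next start ≥ 4 → (5,6); next start ≥ 6 → (6,8); next start ≥ 8 → (12,14); next start ≥ 14 → (15,17).
Selected 5 jobs.

5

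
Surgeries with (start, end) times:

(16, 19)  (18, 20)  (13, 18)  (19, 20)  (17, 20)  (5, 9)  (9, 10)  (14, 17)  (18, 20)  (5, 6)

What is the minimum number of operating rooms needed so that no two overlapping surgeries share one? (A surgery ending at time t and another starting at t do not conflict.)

The answer is the maximum number of intervals overlapping at any instant.
starts: [5, 5, 9, 13, 14, 16, 17, 18, 18, 19]
ends:   [6, 9, 10, 17, 18, 19, 20, 20, 20, 20]
s5→1 s5→2 e6→1 e9→0 s9→1 e10→0 s13→1 s14→2 s16→3 e17→2 s17→3 e18→2 s18→3 s18→4  — peak 4.

4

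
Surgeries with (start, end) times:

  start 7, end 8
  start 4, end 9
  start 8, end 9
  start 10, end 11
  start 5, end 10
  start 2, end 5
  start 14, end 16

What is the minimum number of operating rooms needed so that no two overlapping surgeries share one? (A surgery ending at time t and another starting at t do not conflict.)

3

Events (time:±→running): 2:+→1 4:+→2 5:-→1 5:+→2 7:+→3 … peak 3.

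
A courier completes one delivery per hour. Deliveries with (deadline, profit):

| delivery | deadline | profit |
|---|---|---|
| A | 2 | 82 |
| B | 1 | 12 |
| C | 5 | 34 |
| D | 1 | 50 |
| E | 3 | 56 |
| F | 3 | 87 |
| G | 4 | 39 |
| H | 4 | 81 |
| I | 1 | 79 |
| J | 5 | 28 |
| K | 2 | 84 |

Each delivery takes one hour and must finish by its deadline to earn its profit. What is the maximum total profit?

368

Take jobs in profit order; each goes to the latest open slot no later than its deadline.
Profit order: F=87 K=84 A=82 H=81 I=79 E=56 D=50 G=39 C=34 J=28 B=12
Assign: F→slot 3, K→slot 2, A→slot 1, H→slot 4, I skipped, E skipped, D skipped, G skipped, C→slot 5, J skipped, B skipped.
Slots: [1:A] [2:K] [3:F] [4:H] [5:C]
Profit = 82 + 84 + 87 + 81 + 34 = 368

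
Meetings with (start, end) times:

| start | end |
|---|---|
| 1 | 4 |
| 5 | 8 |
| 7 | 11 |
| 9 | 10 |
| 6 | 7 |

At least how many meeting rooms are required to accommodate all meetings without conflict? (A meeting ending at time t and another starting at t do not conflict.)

2

Count concurrent intervals with a sweep; the peak is the room count.
starts: [1, 5, 6, 7, 9]
ends:   [4, 7, 8, 10, 11]
s1→1 e4→0 s5→1 s6→2  — peak 2.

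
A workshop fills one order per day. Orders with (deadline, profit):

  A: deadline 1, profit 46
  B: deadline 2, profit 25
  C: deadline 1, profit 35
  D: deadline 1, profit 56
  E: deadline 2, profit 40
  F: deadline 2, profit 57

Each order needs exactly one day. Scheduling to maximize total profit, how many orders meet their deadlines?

Profit order: F=57 D=56 A=46 E=40 C=35 B=25
Assign: F→slot 2, D→slot 1, A skipped, E skipped, C skipped, B skipped.
Slots: [1:D] [2:F]
2 of 6 scheduled.

2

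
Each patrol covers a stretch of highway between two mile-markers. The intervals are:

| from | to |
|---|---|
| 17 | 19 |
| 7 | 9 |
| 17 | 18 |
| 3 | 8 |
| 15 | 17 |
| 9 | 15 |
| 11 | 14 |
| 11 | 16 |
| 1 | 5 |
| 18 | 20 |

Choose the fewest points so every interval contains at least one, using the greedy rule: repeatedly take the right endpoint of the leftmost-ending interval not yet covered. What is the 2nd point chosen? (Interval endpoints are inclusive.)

9

By right end: [1,5]  [3,8]  [7,9]  [11,14]  [9,15]  [11,16]  [15,17]  [17,18]  [17,19]  [18,20]
[1,5] uncovered → point at 5; [7,9] uncovered → point at 9; [11,14] uncovered → point at 14; [15,17] uncovered → point at 17; [18,20] uncovered → point at 20.
Points: 5, 9, 14, 17, 20 (5 total).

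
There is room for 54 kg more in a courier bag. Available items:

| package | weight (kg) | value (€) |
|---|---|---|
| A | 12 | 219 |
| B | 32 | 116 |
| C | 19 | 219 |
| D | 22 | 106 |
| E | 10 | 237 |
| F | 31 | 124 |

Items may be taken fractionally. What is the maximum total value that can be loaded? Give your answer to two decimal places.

737.64

Ratios (sorted): E 23.70, A 18.25, C 11.53, D 4.82, F 4.00, B 3.62
take E (10 @ 237); take A (12 @ 219); take C (19 @ 219); take 13/22 of D → 62.64. Capacity used 54/54.
Total value = 737.64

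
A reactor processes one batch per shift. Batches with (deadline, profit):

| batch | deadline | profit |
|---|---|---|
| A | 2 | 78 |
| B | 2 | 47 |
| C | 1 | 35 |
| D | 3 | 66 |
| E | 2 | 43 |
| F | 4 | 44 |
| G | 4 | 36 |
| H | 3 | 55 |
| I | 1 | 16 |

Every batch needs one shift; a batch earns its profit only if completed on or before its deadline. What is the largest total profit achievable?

243

By profit: A(d2,78), D(d3,66), H(d3,55), B(d2,47), F(d4,44), E(d2,43), G(d4,36), C(d1,35), I(d1,16)
A→slot 2; D→slot 3; H→slot 1; B skipped; F→slot 4; E skipped; G skipped; C skipped; I skipped.
Profit = 55 + 78 + 66 + 44 = 243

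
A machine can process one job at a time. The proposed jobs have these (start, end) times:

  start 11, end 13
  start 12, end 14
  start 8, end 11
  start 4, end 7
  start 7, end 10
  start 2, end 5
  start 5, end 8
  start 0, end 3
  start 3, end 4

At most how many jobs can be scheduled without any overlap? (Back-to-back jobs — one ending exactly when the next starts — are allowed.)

By end time: (0,3), (3,4), (2,5), (4,7), (5,8), (7,10), (8,11), (11,13), (12,14).
Pick (0,3); next start ≥ 3 → (3,4); next start ≥ 4 → (4,7); next start ≥ 7 → (7,10); next start ≥ 10 → (11,13).
Selected 5 jobs.

5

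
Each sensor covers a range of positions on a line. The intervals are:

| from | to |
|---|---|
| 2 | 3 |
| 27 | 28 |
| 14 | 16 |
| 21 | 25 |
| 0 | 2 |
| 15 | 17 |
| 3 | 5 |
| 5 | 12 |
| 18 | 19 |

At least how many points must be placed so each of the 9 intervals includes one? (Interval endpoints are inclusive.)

6

By right end: [0,2]  [2,3]  [3,5]  [5,12]  [14,16]  [15,17]  [18,19]  [21,25]  [27,28]
[0,2] uncovered → point at 2; [3,5] uncovered → point at 5; [14,16] uncovered → point at 16; [18,19] uncovered → point at 19; [21,25] uncovered → point at 25; [27,28] uncovered → point at 28.
Points: 2, 5, 16, 19, 25, 28 (6 total).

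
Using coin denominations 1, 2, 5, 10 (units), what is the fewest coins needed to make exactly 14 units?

3

14 = 1×10 + 2×2
Total coins = 1 + 2 = 3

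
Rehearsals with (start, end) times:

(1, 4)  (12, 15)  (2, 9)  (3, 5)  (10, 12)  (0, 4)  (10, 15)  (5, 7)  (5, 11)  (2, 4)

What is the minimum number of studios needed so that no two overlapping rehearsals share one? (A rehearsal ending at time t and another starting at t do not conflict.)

5

Events (time:±→running): 0:+→1 1:+→2 2:+→3 2:+→4 3:+→5 … peak 5.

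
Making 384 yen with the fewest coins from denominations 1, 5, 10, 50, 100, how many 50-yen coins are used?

384 = 3×100 + 1×50 + 3×10 + 4×1
Count of 50: 1

1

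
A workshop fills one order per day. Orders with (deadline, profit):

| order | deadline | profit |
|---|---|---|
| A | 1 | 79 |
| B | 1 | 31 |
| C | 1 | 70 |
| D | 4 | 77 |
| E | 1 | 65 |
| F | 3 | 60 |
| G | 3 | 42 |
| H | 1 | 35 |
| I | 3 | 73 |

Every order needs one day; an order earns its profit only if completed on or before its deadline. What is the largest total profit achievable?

Take jobs in profit order; each goes to the latest open slot no later than its deadline.
By profit: A(d1,79), D(d4,77), I(d3,73), C(d1,70), E(d1,65), F(d3,60), G(d3,42), H(d1,35), B(d1,31)
A→slot 1; D→slot 4; I→slot 3; C skipped; E skipped; F→slot 2; G skipped; H skipped; B skipped.
Profit = 79 + 60 + 73 + 77 = 289

289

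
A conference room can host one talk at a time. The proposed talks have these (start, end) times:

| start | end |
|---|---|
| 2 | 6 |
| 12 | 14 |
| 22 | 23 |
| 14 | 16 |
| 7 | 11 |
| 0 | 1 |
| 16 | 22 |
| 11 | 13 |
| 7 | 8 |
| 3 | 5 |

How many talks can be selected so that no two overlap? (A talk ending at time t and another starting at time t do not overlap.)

Greedy by earliest finish: after sorting by end time, pick each interval compatible with the last pick.
By end time: (0,1), (3,5), (2,6), (7,8), (7,11), (11,13), (12,14), (14,16), (16,22), (22,23).
Pick (0,1); next start ≥ 1 → (3,5); next start ≥ 5 → (7,8); next start ≥ 8 → (11,13); next start ≥ 13 → (14,16); next start ≥ 16 → (16,22); next start ≥ 22 → (22,23).
Selected 7 talks.

7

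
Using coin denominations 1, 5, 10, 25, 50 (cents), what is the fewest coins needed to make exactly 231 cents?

7

Greedy: take as many of the largest coin as possible, then repeat with the remainder.
231 − 4×50→31 − 1×25→6 − 1×5→1 − 1×1→0
Total coins = 4 + 1 + 1 + 1 = 7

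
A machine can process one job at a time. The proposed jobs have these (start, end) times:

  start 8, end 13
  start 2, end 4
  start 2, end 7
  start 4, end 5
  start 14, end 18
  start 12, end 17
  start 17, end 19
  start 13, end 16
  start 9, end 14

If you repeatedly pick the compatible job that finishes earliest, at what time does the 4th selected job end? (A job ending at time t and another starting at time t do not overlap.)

16

Sorted by end: (2,4)  (4,5)  (2,7)  (8,13)  (9,14)  (13,16)  (12,17)  (14,18)  (17,19)
take (2,4); take (4,5); skip (2,7); take (8,13); take (13,16); skip (12,17); take (17,19).
Selected: (2,4) (4,5) (8,13) (13,16) (17,19)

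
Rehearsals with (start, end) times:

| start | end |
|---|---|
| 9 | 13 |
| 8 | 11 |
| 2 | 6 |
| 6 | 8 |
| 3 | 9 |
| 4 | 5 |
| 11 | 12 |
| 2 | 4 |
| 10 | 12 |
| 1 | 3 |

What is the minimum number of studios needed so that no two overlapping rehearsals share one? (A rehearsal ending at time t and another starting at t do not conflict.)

Events (time:±→running): 1:+→1 2:+→2 2:+→3 … peak 3.

3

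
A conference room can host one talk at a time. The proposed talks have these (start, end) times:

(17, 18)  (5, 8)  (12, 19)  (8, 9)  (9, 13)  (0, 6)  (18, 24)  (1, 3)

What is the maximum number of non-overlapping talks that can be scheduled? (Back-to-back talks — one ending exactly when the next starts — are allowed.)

6

By end time: (1,3), (0,6), (5,8), (8,9), (9,13), (17,18), (12,19), (18,24).
Pick (1,3); next start ≥ 3 → (5,8); next start ≥ 8 → (8,9); next start ≥ 9 → (9,13); next start ≥ 13 → (17,18); next start ≥ 18 → (18,24).
Selected 6 talks.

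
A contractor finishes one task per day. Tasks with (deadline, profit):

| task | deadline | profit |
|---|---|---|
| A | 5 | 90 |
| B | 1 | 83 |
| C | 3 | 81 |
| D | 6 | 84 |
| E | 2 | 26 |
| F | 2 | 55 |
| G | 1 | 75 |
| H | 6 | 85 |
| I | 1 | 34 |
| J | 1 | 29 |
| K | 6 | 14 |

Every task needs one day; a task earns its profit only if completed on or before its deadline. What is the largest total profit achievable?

By profit: A(d5,90), H(d6,85), D(d6,84), B(d1,83), C(d3,81), G(d1,75), F(d2,55), I(d1,34), J(d1,29), E(d2,26), K(d6,14)
A→slot 5; H→slot 6; D→slot 4; B→slot 1; C→slot 3; G skipped; F→slot 2; I skipped; J skipped; E skipped; K skipped.
Profit = 83 + 55 + 81 + 84 + 90 + 85 = 478

478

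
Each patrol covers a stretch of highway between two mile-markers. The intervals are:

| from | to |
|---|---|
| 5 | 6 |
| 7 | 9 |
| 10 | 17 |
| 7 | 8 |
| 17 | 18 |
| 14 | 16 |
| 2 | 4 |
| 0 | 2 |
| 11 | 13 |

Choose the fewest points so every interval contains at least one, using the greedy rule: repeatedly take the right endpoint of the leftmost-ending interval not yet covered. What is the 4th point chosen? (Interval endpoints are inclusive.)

13

By right end: [0,2]  [2,4]  [5,6]  [7,8]  [7,9]  [11,13]  [14,16]  [10,17]  [17,18]
[0,2] uncovered → point at 2; [5,6] uncovered → point at 6; [7,8] uncovered → point at 8; [11,13] uncovered → point at 13; [14,16] uncovered → point at 16; [17,18] uncovered → point at 18.
Points: 2, 6, 8, 13, 16, 18 (6 total).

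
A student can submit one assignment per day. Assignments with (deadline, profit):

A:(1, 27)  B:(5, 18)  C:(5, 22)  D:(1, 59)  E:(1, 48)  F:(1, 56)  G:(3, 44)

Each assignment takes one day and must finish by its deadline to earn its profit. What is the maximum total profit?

Sort by profit descending; place each in the latest free slot ≤ its deadline.
Profit order: D=59 F=56 E=48 G=44 A=27 C=22 B=18
Assign: D→slot 1, F skipped, E skipped, G→slot 3, A skipped, C→slot 5, B→slot 4.
Slots: [1:D] [3:G] [4:B] [5:C]
Profit = 59 + 44 + 18 + 22 = 143

143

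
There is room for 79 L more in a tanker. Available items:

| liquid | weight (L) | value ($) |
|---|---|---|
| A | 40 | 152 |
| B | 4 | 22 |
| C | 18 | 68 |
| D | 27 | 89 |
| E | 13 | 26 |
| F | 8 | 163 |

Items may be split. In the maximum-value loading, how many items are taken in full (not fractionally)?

4

Order: F (163/8=20.38) > B (22/4=5.50) > A (152/40=3.80) > C (68/18=3.78) > D (89/27=3.30) > E (26/13=2.00)
Fill: take F (8 @ 163) → take B (4 @ 22) → take A (40 @ 152) → take C (18 @ 68) → take 9/27 of D → 29.67; 79/79 used.
4 item(s) taken whole; one partial (take 9/27 of D).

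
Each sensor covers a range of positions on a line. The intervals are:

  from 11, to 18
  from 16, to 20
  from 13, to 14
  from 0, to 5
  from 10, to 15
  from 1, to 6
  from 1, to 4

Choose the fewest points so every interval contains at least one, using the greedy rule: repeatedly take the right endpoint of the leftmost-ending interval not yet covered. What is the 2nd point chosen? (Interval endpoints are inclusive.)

Sort by right endpoint; whenever an interval is uncovered, place a point at its right end.
By right end: [1,4]  [0,5]  [1,6]  [13,14]  [10,15]  [11,18]  [16,20]
[1,4] uncovered → point at 4; [13,14] uncovered → point at 14; [16,20] uncovered → point at 20.
Points: 4, 14, 20 (3 total).

14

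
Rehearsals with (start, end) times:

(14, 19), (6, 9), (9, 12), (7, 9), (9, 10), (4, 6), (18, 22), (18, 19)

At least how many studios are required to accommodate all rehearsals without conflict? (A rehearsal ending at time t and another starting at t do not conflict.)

The answer is the maximum number of intervals overlapping at any instant.
Events (time:±→running): 4:+→1 6:-→0 6:+→1 7:+→2 9:-→1 9:-→0 9:+→1 9:+→2 10:-→1 12:-→0 14:+→1 18:+→2 18:+→3 … peak 3.

3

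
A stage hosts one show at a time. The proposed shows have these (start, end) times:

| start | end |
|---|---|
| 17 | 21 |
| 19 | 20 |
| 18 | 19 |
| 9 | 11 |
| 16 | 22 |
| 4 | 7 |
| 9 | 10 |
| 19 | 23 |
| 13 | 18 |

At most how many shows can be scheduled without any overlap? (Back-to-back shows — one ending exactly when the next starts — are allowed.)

5

Sort by end time and greedily take each interval whose start is ≥ the last chosen end.
Sorted by end: (4,7)  (9,10)  (9,11)  (13,18)  (18,19)  (19,20)  (17,21)  (16,22)  (19,23)
take (4,7); take (9,10); take (13,18); take (18,19); take (19,20).
Selected 5 shows.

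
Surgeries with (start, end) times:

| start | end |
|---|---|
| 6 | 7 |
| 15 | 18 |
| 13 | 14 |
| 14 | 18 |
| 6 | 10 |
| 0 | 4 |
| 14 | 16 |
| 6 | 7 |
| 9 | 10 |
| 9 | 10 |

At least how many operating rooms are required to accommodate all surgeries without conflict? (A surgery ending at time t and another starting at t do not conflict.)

3

Count concurrent intervals with a sweep; the peak is the room count.
starts: [0, 6, 6, 6, 9, 9, 13, 14, 14, 15]
ends:   [4, 7, 7, 10, 10, 10, 14, 16, 18, 18]
s0→1 e4→0 s6→1 s6→2 s6→3  — peak 3.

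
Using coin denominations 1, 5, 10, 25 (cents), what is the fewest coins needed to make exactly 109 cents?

9

109 − 4×25→9 − 1×5→4 − 4×1→0
Total coins = 4 + 1 + 4 = 9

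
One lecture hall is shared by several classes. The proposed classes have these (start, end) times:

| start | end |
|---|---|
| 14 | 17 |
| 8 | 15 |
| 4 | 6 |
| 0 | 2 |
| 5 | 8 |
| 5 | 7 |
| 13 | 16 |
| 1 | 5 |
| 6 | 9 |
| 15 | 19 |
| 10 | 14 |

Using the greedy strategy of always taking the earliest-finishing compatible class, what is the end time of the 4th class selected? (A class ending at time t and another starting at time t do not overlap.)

14

Order by finish time; keep every interval that doesn't clash with the previous kept one.
Sorted by end: (0,2)  (1,5)  (4,6)  (5,7)  (5,8)  (6,9)  (10,14)  (8,15)  (13,16)  (14,17)  (15,19)
take (0,2); skip (1,5); take (4,6); skip (5,8); take (6,9); take (10,14); skip (8,15); skip (13,16); take (14,17).
Selected: (0,2) (4,6) (6,9) (10,14) (14,17)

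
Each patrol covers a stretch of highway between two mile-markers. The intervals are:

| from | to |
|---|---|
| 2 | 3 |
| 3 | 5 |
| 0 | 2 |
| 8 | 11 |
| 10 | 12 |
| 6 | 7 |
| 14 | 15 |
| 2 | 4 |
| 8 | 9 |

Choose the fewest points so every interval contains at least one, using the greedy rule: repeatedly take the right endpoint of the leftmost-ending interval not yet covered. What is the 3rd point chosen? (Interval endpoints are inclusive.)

By right end: [0,2]  [2,3]  [2,4]  [3,5]  [6,7]  [8,9]  [8,11]  [10,12]  [14,15]
[0,2] uncovered → point at 2; [3,5] uncovered → point at 5; [6,7] uncovered → point at 7; [8,9] uncovered → point at 9; [10,12] uncovered → point at 12; [14,15] uncovered → point at 15.
Points: 2, 5, 7, 9, 12, 15 (6 total).

7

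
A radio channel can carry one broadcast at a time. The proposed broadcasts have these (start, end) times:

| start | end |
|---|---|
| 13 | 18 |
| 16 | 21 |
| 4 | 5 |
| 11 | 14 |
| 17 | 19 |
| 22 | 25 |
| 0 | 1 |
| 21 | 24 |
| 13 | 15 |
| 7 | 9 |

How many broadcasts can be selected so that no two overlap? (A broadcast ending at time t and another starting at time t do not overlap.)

Order by finish time; keep every interval that doesn't clash with the previous kept one.
Sorted by end: (0,1)  (4,5)  (7,9)  (11,14)  (13,15)  (13,18)  (17,19)  (16,21)  (21,24)  (22,25)
take (0,1); take (4,5); take (7,9); take (11,14); skip (13,18); take (17,19); take (21,24).
Selected 6 broadcasts.

6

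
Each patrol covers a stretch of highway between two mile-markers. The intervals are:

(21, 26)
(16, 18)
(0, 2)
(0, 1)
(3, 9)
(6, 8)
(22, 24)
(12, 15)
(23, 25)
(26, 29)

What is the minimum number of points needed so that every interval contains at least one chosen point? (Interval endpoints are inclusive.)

6

Sorted: [0,1] [0,2] [6,8] [3,9] [12,15] [16,18] [22,24] [23,25] [21,26] [26,29]
{[0,1],[0,2]} hit by 1; {[6,8],[3,9]} hit by 8; {[12,15]} hit by 15; {[16,18]} hit by 18; {[22,24],[23,25],[21,26]} hit by 24; {[26,29]} hit by 29.
Points: 1, 8, 15, 18, 24, 29 (6 total).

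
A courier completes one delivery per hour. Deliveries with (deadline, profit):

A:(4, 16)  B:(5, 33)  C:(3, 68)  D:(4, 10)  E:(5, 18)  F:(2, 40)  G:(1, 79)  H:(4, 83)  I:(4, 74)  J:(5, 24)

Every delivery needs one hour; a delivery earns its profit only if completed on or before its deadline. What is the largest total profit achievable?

337

Take jobs in profit order; each goes to the latest open slot no later than its deadline.
By profit: H(d4,83), G(d1,79), I(d4,74), C(d3,68), F(d2,40), B(d5,33), J(d5,24), E(d5,18), A(d4,16), D(d4,10)
H→slot 4; G→slot 1; I→slot 3; C→slot 2; F skipped; B→slot 5; J skipped; E skipped; A skipped; D skipped.
Profit = 79 + 68 + 74 + 83 + 33 = 337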